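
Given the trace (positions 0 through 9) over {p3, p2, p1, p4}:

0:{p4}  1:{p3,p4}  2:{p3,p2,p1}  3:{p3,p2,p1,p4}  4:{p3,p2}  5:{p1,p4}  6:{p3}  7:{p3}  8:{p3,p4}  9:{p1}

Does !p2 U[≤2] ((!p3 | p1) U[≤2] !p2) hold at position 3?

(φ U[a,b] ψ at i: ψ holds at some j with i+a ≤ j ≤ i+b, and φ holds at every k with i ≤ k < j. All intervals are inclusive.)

No

Need some j in [3,5] with ((!p3 | p1) U[≤2] !p2), and !p2 at every k in [3,j-1].
  j=3: ((!p3 | p1) U[≤2] !p2) — fails.
  j=4: ((!p3 | p1) U[≤2] !p2) — fails.
  j=5: ((!p3 | p1) U[≤2] !p2) holds, but !p2 fails at k=3 → not this j.
No j in the window works → until fails.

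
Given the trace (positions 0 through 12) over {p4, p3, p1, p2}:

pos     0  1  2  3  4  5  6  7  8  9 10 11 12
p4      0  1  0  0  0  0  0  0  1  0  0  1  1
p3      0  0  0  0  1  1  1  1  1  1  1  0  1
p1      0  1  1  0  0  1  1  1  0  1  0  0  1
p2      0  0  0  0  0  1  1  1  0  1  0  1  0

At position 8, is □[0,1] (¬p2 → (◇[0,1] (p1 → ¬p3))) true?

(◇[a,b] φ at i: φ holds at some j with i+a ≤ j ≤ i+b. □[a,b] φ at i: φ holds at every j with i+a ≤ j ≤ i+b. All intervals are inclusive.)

Check (¬p2 → (◇[0,1] (p1 → ¬p3))) at every j in [8,9]:
  j=8: antecedent true; consequent holds (witness at 8) → ✓
  j=9: antecedent false → ✓
All positions satisfy it → formula holds.

Yes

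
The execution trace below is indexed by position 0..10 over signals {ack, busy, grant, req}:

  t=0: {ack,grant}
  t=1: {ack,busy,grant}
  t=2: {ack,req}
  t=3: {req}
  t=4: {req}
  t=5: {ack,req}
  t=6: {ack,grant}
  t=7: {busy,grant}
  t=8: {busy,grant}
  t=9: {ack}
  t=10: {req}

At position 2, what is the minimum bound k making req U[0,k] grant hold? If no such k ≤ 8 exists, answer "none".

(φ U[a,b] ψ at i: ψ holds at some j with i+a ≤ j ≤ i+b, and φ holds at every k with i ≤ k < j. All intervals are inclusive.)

Need earliest j ≥ 2 with grant, and req at every k in [2,j-1].
  j=2: rhs fails.
  j=3: rhs fails.
  j=4: rhs fails.
  j=5: rhs fails.
  j=6: rhs holds; lhs holds on [2,5]. k = 4.

4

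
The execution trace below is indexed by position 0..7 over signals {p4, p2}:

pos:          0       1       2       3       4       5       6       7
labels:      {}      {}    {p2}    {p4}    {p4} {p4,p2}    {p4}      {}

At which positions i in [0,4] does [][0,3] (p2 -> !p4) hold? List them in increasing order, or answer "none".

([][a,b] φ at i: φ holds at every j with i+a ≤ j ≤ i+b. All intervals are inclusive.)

Evaluate at each i in [0,4]:
  i=0: ✓ (all of [0,3])
  i=1: ✓ (all of [1,4])
  i=2: ✗ (fails at j=5)
  i=3: ✗ (fails at j=5)
  i=4: ✗ (fails at j=5)

0, 1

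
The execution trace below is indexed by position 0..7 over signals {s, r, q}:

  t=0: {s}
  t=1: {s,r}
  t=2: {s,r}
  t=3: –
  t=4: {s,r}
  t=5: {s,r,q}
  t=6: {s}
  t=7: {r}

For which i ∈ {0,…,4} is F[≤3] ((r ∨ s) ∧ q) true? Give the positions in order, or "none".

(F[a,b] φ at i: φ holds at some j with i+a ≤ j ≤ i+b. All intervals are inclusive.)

2, 3, 4

Evaluate at each i in [0,4]:
  i=0: ✗ (none in [0,3])
  i=1: ✗ (none in [1,4])
  i=2: ✓ (witness j=5)
  i=3: ✓ (witness j=5)
  i=4: ✓ (witness j=5)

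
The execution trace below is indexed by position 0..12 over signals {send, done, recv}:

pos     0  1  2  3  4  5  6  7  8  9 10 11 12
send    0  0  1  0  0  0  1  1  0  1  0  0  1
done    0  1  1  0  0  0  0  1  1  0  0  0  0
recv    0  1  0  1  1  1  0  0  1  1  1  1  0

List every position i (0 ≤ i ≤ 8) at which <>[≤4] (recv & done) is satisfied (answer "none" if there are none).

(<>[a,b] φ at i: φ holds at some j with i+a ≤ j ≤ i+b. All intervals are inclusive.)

0, 1, 4, 5, 6, 7, 8

Evaluate at each i in [0,8]:
  i=0: ✓ (witness j=1)
  i=1: ✓ (witness j=1)
  i=2: ✗ (none in [2,6])
  i=3: ✗ (none in [3,7])
  i=4: ✓ (witness j=8)
  i=5: ✓ (witness j=8)
  i=6: ✓ (witness j=8)
  i=7: ✓ (witness j=8)
  i=8: ✓ (witness j=8)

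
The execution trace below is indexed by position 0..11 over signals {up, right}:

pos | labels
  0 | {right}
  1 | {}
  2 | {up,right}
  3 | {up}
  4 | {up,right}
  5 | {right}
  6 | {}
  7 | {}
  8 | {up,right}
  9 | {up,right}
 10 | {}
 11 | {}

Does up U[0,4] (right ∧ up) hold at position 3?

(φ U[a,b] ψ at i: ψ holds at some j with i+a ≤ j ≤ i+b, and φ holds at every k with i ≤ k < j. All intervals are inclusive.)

Need some j in [3,7] with (right ∧ up), and up at every k in [3,j-1].
  j=3: (right ∧ up) false.
  j=4: (right ∧ up) holds; up holds at every k in [3,3] → satisfied.

True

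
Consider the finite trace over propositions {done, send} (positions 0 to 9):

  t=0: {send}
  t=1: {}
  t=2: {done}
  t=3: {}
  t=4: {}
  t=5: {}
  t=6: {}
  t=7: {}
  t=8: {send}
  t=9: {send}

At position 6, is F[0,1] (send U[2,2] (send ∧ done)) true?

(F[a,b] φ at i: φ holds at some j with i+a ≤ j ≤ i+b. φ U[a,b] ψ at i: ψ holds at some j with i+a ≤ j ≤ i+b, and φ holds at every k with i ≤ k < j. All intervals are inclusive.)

No

Check (send U[2,2] (send ∧ done)) at each j in [6,7]:
  j=6: fails
  j=7: fails
No position in the window satisfies it → formula fails.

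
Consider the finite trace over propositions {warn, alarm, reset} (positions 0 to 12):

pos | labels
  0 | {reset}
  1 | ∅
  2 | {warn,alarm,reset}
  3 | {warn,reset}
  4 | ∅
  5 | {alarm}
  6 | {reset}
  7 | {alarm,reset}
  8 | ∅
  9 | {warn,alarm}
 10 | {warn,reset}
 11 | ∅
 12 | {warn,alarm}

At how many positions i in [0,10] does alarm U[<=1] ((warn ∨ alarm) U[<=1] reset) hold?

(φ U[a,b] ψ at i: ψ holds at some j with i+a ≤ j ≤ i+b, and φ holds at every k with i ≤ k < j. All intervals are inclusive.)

Evaluate at each i in [0,10]:
  i=0: ✓ (rhs at j=0)
  i=1: ✗ (lhs fails at k=1 before rhs at j=2)
  i=2: ✓ (rhs at j=2)
  i=3: ✓ (rhs at j=3)
  i=4: ✗ (lhs fails at k=4 before rhs at j=5)
  i=5: ✓ (rhs at j=5)
  i=6: ✓ (rhs at j=6)
  i=7: ✓ (rhs at j=7)
  i=8: ✗ (lhs fails at k=8 before rhs at j=9)
  i=9: ✓ (rhs at j=9)
  i=10: ✓ (rhs at j=10)
Positions where it holds: {0, 2, 3, 5, 6, 7, 9, 10} → 8.

8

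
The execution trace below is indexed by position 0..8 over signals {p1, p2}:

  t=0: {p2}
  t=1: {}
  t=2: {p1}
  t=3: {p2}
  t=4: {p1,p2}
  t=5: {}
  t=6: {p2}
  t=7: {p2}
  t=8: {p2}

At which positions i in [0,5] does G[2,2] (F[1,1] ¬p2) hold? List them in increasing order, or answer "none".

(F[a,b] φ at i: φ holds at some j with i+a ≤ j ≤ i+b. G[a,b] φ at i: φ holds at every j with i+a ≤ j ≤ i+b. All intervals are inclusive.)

Evaluate at each i in [0,5]:
  i=0: ✗ (fails at j=2)
  i=1: ✗ (fails at j=3)
  i=2: ✓ (all of [4,4])
  i=3: ✗ (fails at j=5)
  i=4: ✗ (fails at j=6)
  i=5: ✗ (fails at j=7)

2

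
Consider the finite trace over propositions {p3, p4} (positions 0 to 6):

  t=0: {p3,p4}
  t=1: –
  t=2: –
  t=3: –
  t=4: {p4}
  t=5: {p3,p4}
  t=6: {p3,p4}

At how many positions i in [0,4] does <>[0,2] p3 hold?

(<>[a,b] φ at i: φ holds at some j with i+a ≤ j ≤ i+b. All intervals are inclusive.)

3

Evaluate at each i in [0,4]:
  i=0: ✓ (witness j=0)
  i=1: ✗ (none in [1,3])
  i=2: ✗ (none in [2,4])
  i=3: ✓ (witness j=5)
  i=4: ✓ (witness j=5)
Positions where it holds: {0, 3, 4} → 3.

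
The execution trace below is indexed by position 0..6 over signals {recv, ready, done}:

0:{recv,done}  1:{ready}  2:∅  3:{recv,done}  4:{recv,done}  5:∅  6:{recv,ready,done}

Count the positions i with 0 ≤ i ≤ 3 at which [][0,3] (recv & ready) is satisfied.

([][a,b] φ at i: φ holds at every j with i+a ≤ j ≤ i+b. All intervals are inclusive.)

0

Evaluate at each i in [0,3]:
  i=0: ✗ (fails at j=0)
  i=1: ✗ (fails at j=1)
  i=2: ✗ (fails at j=2)
  i=3: ✗ (fails at j=3)
Positions where it holds: {} → 0.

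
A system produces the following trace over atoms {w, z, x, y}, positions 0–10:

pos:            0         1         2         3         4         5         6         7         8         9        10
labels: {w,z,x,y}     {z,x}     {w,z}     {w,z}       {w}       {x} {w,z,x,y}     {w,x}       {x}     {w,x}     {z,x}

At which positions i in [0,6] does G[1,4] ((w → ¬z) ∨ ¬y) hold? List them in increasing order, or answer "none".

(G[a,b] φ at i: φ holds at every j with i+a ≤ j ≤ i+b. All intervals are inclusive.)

0, 1, 6

Evaluate at each i in [0,6]:
  i=0: ✓ (all of [1,4])
  i=1: ✓ (all of [2,5])
  i=2: ✗ (fails at j=6)
  i=3: ✗ (fails at j=6)
  i=4: ✗ (fails at j=6)
  i=5: ✗ (fails at j=6)
  i=6: ✓ (all of [7,10])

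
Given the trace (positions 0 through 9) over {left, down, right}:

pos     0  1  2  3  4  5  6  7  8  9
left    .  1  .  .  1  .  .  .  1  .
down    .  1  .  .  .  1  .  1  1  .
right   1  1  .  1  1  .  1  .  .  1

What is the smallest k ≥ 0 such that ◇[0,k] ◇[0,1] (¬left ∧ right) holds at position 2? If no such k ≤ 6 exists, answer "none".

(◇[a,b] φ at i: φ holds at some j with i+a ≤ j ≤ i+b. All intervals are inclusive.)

0

Scan j = 2,3,… for ◇[0,1] (¬left ∧ right):
  j=2: holds
First hit at j=2, so smallest k = 2-2 = 0.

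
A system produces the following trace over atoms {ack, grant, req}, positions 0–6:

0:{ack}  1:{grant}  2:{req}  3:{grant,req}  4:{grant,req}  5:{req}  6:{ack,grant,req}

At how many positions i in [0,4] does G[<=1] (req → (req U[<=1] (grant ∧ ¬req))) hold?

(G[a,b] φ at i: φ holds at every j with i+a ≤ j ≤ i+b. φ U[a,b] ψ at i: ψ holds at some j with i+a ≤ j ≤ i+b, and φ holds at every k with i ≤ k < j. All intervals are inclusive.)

Evaluate at each i in [0,4]:
  i=0: ✓ (all of [0,1])
  i=1: ✗ (fails at j=2)
  i=2: ✗ (fails at j=2)
  i=3: ✗ (fails at j=3)
  i=4: ✗ (fails at j=4)
Positions where it holds: {0} → 1.

1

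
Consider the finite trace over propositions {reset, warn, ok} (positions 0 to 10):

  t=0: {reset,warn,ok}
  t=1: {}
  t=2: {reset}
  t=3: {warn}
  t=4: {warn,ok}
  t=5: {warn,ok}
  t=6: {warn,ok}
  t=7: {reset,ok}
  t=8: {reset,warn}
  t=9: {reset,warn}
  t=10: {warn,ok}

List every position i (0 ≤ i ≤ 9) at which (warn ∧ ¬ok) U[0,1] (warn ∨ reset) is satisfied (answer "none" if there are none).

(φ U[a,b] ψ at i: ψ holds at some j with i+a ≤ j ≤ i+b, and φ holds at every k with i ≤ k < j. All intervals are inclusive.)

Evaluate at each i in [0,9]:
  i=0: ✓ (rhs at j=0)
  i=1: ✗ (lhs fails at k=1 before rhs at j=2)
  i=2: ✓ (rhs at j=2)
  i=3: ✓ (rhs at j=3)
  i=4: ✓ (rhs at j=4)
  i=5: ✓ (rhs at j=5)
  i=6: ✓ (rhs at j=6)
  i=7: ✓ (rhs at j=7)
  i=8: ✓ (rhs at j=8)
  i=9: ✓ (rhs at j=9)

0, 2, 3, 4, 5, 6, 7, 8, 9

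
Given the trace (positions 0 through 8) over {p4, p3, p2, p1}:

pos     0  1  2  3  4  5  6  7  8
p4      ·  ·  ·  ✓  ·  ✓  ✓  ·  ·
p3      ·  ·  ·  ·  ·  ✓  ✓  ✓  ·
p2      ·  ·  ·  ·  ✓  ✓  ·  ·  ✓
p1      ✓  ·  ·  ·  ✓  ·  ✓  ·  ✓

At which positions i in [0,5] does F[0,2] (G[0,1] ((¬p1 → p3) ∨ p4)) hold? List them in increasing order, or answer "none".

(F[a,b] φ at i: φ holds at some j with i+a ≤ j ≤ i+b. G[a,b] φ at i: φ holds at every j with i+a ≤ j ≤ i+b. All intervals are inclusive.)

Evaluate at each i in [0,5]:
  i=0: ✗ (none in [0,2])
  i=1: ✓ (witness j=3)
  i=2: ✓ (witness j=3)
  i=3: ✓ (witness j=3)
  i=4: ✓ (witness j=4)
  i=5: ✓ (witness j=5)

1, 2, 3, 4, 5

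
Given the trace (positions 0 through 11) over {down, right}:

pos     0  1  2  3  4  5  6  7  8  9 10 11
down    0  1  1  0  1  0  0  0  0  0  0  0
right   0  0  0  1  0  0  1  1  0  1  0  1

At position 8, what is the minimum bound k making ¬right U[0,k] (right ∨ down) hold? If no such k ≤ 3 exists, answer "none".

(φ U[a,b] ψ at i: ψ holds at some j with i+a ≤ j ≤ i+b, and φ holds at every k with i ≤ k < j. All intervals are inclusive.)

1

Need earliest j ≥ 8 with (right ∨ down), and ¬right at every k in [8,j-1].
  j=8: rhs fails.
  j=9: rhs holds; lhs holds on [8,8]. k = 1.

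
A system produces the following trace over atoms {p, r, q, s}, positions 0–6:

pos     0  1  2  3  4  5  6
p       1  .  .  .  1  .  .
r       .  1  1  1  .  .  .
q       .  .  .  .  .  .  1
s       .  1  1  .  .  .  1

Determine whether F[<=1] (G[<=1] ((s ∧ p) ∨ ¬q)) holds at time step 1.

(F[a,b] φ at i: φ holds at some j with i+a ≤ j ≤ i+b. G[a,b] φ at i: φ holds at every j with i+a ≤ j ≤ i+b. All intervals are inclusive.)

Holds

Check G[<=1] ((s ∧ p) ∨ ¬q) at each j in [1,2]:
  j=1: holds on [1,2]
  j=2: holds on [2,3]
Found at j=1 → formula holds.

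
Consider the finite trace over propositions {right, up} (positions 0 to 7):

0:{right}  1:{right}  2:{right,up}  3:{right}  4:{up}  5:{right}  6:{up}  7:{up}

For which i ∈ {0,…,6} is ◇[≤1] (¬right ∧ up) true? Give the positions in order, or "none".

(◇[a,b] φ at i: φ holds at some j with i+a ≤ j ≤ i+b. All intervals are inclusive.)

Evaluate at each i in [0,6]:
  i=0: ✗ (none in [0,1])
  i=1: ✗ (none in [1,2])
  i=2: ✗ (none in [2,3])
  i=3: ✓ (witness j=4)
  i=4: ✓ (witness j=4)
  i=5: ✓ (witness j=6)
  i=6: ✓ (witness j=6)

3, 4, 5, 6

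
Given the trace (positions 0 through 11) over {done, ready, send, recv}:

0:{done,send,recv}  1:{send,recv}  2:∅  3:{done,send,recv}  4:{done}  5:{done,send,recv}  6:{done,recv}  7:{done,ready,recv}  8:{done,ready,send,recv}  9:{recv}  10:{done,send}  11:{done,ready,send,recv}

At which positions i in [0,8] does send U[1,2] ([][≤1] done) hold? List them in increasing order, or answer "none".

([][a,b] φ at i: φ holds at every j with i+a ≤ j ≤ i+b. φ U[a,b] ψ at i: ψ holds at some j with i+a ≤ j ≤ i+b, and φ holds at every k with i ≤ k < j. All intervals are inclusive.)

Evaluate at each i in [0,8]:
  i=0: ✗ (no rhs in [1,2])
  i=1: ✗ (lhs fails at k=2 before rhs at j=3)
  i=2: ✗ (lhs fails at k=2 before rhs at j=3)
  i=3: ✓ (rhs at j=4; lhs holds on [3,3])
  i=4: ✗ (lhs fails at k=4 before rhs at j=5)
  i=5: ✓ (rhs at j=6; lhs holds on [5,5])
  i=6: ✗ (lhs fails at k=6 before rhs at j=7)
  i=7: ✗ (no rhs in [8,9])
  i=8: ✗ (lhs fails at k=9 before rhs at j=10)

3, 5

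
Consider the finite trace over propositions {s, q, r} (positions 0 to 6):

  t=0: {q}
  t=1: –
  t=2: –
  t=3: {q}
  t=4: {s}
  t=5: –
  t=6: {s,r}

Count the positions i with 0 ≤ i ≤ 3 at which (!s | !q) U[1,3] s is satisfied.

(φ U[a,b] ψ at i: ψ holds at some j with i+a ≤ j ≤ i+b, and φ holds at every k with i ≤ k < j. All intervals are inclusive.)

3

Evaluate at each i in [0,3]:
  i=0: ✗ (no rhs in [1,3])
  i=1: ✓ (rhs at j=4; lhs holds on [1,3])
  i=2: ✓ (rhs at j=4; lhs holds on [2,3])
  i=3: ✓ (rhs at j=4; lhs holds on [3,3])
Positions where it holds: {1, 2, 3} → 3.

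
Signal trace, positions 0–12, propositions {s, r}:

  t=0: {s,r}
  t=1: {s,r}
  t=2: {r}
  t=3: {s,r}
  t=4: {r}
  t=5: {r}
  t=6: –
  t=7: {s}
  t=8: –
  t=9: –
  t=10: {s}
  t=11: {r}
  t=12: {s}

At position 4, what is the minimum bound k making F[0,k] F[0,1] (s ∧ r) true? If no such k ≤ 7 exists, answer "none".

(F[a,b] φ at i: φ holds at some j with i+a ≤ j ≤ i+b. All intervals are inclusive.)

none

Scan j = 4,5,… for F[0,1] (s ∧ r):
  j=4: fails
  j=5: fails
  j=6: fails
  j=7: fails
  j=8: fails
  j=9: fails
  j=10: fails
  j=11: fails
No j in [4,11] satisfies it → none.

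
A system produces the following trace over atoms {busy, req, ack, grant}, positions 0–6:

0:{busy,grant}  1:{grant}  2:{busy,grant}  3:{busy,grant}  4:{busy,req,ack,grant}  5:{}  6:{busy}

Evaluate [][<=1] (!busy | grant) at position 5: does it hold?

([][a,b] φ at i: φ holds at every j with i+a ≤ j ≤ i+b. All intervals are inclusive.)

Does not hold

Check (!busy | grant) at every j in [5,6]:
  j=5: true
  j=6: false
Fails at j=6 → formula fails.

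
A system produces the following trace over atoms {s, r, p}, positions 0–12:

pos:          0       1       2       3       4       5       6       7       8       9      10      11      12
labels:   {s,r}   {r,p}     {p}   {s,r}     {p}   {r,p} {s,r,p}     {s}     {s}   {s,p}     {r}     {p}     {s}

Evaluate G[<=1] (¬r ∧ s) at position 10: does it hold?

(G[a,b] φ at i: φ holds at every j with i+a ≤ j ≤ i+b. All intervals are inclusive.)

Check (¬r ∧ s) at every j in [10,11]:
  j=10: false
  j=11: false
Fails at j=10 → formula fails.

No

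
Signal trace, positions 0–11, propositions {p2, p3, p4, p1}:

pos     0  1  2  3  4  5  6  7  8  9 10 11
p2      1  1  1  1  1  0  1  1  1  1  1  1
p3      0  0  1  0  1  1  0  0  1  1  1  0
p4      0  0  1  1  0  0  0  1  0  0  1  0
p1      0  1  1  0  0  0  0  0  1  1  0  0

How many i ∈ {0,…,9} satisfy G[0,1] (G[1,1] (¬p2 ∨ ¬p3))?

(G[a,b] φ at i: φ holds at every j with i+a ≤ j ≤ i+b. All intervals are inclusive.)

Evaluate at each i in [0,9]:
  i=0: ✗ (fails at j=1)
  i=1: ✗ (fails at j=1)
  i=2: ✗ (fails at j=3)
  i=3: ✗ (fails at j=3)
  i=4: ✓ (all of [4,5])
  i=5: ✓ (all of [5,6])
  i=6: ✗ (fails at j=7)
  i=7: ✗ (fails at j=7)
  i=8: ✗ (fails at j=8)
  i=9: ✗ (fails at j=9)
Positions where it holds: {4, 5} → 2.

2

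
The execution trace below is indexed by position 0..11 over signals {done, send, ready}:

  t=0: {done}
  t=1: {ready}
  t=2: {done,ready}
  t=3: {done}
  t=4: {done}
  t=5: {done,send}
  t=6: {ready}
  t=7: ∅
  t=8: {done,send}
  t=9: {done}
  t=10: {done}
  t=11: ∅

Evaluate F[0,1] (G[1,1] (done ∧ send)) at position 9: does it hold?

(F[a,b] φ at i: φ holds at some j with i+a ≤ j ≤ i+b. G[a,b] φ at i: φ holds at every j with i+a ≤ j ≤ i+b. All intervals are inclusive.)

No

Check G[1,1] (done ∧ send) at each j in [9,10]:
  j=9: fails at 10
  j=10: fails at 11
No position in the window satisfies it → formula fails.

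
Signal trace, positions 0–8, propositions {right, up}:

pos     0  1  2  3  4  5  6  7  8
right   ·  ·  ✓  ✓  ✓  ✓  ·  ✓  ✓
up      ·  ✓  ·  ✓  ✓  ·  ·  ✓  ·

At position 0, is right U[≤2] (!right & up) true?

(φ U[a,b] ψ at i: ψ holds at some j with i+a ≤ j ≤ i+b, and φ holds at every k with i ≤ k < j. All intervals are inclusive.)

False

Need some j in [0,2] with (!right & up), and right at every k in [0,j-1].
  j=0: (!right & up) false.
  j=1: (!right & up) holds, but right fails at k=0 → not this j.
  j=2: (!right & up) false.
No j in the window works → until fails.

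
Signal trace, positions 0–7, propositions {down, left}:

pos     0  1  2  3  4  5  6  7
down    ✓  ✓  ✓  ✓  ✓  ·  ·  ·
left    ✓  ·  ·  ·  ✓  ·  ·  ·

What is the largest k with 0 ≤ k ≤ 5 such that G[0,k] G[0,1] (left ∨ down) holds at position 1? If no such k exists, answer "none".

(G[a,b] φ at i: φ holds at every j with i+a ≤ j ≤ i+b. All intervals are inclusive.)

G[0,1] (left ∨ down) must hold from j=1 onward; find where it first fails.
  j=1: holds
  j=2: holds
  j=3: holds
  j=4: fails
Holds on [1,3], so largest k = 2.

2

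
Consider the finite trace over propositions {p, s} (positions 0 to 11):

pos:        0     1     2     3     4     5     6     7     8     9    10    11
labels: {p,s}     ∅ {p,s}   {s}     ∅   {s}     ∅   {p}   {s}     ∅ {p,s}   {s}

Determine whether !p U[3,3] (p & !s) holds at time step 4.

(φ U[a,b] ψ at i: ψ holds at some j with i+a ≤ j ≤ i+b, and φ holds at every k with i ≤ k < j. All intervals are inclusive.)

Need some j in [7,7] with (p & !s), and !p at every k in [4,j-1].
  j=7: (p & !s) holds; !p holds at every k in [4,6] → satisfied.

Holds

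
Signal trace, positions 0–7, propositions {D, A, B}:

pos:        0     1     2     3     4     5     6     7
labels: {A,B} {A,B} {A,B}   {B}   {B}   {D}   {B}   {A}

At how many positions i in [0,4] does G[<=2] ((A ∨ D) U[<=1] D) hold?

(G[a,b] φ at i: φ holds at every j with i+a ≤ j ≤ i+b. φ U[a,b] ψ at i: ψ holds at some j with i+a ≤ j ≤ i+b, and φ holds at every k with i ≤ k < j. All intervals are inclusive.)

Evaluate at each i in [0,4]:
  i=0: ✗ (fails at j=0)
  i=1: ✗ (fails at j=1)
  i=2: ✗ (fails at j=2)
  i=3: ✗ (fails at j=3)
  i=4: ✗ (fails at j=4)
Positions where it holds: {} → 0.

0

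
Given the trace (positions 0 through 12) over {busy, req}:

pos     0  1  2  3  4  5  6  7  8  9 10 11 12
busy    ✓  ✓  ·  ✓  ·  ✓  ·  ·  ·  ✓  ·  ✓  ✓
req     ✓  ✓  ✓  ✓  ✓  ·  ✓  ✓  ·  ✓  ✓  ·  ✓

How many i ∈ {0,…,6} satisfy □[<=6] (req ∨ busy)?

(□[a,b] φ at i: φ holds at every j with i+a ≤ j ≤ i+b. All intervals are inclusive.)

2

Evaluate at each i in [0,6]:
  i=0: ✓ (all of [0,6])
  i=1: ✓ (all of [1,7])
  i=2: ✗ (fails at j=8)
  i=3: ✗ (fails at j=8)
  i=4: ✗ (fails at j=8)
  i=5: ✗ (fails at j=8)
  i=6: ✗ (fails at j=8)
Positions where it holds: {0, 1} → 2.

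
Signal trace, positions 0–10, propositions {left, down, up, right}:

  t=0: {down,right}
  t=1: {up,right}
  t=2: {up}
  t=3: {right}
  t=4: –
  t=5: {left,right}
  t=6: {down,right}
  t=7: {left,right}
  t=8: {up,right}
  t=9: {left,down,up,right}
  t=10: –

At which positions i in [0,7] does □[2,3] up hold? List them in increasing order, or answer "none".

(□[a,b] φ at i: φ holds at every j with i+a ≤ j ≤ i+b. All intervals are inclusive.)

Evaluate at each i in [0,7]:
  i=0: ✗ (fails at j=3)
  i=1: ✗ (fails at j=3)
  i=2: ✗ (fails at j=4)
  i=3: ✗ (fails at j=5)
  i=4: ✗ (fails at j=6)
  i=5: ✗ (fails at j=7)
  i=6: ✓ (all of [8,9])
  i=7: ✗ (fails at j=10)

6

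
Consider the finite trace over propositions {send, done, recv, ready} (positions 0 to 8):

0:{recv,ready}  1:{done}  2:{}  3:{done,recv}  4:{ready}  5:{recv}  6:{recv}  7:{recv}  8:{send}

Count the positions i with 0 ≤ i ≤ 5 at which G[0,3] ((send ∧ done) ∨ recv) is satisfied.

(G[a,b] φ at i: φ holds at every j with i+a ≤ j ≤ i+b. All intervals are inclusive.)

0

Evaluate at each i in [0,5]:
  i=0: ✗ (fails at j=1)
  i=1: ✗ (fails at j=1)
  i=2: ✗ (fails at j=2)
  i=3: ✗ (fails at j=4)
  i=4: ✗ (fails at j=4)
  i=5: ✗ (fails at j=8)
Positions where it holds: {} → 0.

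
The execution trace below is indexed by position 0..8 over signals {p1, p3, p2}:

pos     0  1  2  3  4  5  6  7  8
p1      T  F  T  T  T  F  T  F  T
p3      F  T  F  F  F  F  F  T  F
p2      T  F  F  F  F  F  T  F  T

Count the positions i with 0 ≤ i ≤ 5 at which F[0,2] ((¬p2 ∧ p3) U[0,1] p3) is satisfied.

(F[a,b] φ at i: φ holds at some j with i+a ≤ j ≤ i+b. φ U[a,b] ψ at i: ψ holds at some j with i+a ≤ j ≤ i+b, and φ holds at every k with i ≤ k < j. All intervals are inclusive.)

Evaluate at each i in [0,5]:
  i=0: ✓ (witness j=1)
  i=1: ✓ (witness j=1)
  i=2: ✗ (none in [2,4])
  i=3: ✗ (none in [3,5])
  i=4: ✗ (none in [4,6])
  i=5: ✓ (witness j=7)
Positions where it holds: {0, 1, 5} → 3.

3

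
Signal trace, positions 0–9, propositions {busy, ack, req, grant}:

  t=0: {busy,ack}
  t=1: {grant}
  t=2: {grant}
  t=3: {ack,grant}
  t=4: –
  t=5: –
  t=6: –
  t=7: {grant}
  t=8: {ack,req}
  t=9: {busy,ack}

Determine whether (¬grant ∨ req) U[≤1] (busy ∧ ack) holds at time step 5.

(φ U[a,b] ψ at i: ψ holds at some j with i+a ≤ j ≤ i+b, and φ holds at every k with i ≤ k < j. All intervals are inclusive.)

Need some j in [5,6] with (busy ∧ ack), and (¬grant ∨ req) at every k in [5,j-1].
  j=5: (busy ∧ ack) false.
  j=6: (busy ∧ ack) false.
No j in the window works → until fails.

False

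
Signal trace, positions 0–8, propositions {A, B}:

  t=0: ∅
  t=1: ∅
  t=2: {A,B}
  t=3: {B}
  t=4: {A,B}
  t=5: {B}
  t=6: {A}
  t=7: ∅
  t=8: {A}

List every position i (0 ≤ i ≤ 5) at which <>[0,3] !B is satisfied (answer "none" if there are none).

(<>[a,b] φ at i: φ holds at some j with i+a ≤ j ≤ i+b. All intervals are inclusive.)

Evaluate at each i in [0,5]:
  i=0: ✓ (witness j=0)
  i=1: ✓ (witness j=1)
  i=2: ✗ (none in [2,5])
  i=3: ✓ (witness j=6)
  i=4: ✓ (witness j=6)
  i=5: ✓ (witness j=6)

0, 1, 3, 4, 5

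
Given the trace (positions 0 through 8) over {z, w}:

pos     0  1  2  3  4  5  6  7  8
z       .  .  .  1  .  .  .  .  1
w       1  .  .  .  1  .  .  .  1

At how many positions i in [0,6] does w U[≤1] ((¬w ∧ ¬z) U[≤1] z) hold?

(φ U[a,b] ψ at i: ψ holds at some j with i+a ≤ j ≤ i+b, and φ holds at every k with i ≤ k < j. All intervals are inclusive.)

Evaluate at each i in [0,6]:
  i=0: ✗ (no rhs in [0,1])
  i=1: ✗ (lhs fails at k=1 before rhs at j=2)
  i=2: ✓ (rhs at j=2)
  i=3: ✓ (rhs at j=3)
  i=4: ✗ (no rhs in [4,5])
  i=5: ✗ (no rhs in [5,6])
  i=6: ✗ (lhs fails at k=6 before rhs at j=7)
Positions where it holds: {2, 3} → 2.

2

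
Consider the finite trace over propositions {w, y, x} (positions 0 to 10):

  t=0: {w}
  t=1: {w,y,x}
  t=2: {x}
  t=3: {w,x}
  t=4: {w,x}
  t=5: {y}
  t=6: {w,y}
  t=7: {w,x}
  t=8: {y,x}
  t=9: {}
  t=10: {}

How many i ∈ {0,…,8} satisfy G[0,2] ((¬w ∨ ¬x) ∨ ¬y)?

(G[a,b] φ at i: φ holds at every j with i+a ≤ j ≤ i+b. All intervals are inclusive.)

Evaluate at each i in [0,8]:
  i=0: ✗ (fails at j=1)
  i=1: ✗ (fails at j=1)
  i=2: ✓ (all of [2,4])
  i=3: ✓ (all of [3,5])
  i=4: ✓ (all of [4,6])
  i=5: ✓ (all of [5,7])
  i=6: ✓ (all of [6,8])
  i=7: ✓ (all of [7,9])
  i=8: ✓ (all of [8,10])
Positions where it holds: {2, 3, 4, 5, 6, 7, 8} → 7.

7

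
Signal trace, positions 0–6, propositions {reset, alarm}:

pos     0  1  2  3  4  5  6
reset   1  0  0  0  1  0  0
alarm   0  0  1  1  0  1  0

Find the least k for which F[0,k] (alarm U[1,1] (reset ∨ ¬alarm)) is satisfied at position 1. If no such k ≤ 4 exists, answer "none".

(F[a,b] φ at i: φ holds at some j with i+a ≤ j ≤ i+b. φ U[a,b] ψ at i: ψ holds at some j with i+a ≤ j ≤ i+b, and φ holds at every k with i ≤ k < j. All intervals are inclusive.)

Scan j = 1,2,… for (alarm U[1,1] (reset ∨ ¬alarm)):
  j=1: fails
  j=2: fails
  j=3: holds
First hit at j=3, so smallest k = 3-1 = 2.

2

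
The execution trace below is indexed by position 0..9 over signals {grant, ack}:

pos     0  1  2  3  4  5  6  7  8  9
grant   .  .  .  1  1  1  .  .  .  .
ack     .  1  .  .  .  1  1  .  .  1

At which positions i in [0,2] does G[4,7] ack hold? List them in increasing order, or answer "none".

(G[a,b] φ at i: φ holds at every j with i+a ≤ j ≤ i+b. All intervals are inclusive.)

Evaluate at each i in [0,2]:
  i=0: ✗ (fails at j=4)
  i=1: ✗ (fails at j=7)
  i=2: ✗ (fails at j=7)

none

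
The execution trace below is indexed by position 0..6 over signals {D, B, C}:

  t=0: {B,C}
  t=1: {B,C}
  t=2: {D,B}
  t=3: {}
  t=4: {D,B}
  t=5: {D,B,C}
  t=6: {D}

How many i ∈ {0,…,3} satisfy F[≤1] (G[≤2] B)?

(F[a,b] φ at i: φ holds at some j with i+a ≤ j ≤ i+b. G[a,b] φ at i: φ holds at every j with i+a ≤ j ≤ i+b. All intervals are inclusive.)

1

Evaluate at each i in [0,3]:
  i=0: ✓ (witness j=0)
  i=1: ✗ (none in [1,2])
  i=2: ✗ (none in [2,3])
  i=3: ✗ (none in [3,4])
Positions where it holds: {0} → 1.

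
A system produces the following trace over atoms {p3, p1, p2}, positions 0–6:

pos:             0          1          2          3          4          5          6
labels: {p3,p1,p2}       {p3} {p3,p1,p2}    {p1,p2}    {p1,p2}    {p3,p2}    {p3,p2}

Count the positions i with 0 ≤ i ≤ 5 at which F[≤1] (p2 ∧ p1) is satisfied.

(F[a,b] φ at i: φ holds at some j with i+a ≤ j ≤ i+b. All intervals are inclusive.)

Evaluate at each i in [0,5]:
  i=0: ✓ (witness j=0)
  i=1: ✓ (witness j=2)
  i=2: ✓ (witness j=2)
  i=3: ✓ (witness j=3)
  i=4: ✓ (witness j=4)
  i=5: ✗ (none in [5,6])
Positions where it holds: {0, 1, 2, 3, 4} → 5.

5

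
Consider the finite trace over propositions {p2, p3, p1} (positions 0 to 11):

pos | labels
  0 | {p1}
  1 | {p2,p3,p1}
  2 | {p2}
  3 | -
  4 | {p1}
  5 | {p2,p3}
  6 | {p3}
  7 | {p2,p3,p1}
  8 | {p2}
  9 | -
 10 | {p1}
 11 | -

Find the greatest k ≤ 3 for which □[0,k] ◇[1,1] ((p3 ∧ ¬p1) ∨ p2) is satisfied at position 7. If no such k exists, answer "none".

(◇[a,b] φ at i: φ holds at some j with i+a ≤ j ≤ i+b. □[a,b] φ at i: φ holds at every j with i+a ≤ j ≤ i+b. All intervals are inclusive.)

0

◇[1,1] ((p3 ∧ ¬p1) ∨ p2) must hold from j=7 onward; find where it first fails.
  j=7: holds
  j=8: fails
Holds on [7,7], so largest k = 0.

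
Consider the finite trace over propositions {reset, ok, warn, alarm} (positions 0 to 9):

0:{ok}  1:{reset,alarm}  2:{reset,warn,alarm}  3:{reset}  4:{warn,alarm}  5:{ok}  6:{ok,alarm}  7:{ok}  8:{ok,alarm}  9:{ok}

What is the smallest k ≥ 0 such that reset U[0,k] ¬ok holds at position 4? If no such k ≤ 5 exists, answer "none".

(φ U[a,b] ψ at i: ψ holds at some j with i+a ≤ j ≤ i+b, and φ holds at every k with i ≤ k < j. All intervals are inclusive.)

0

Need earliest j ≥ 4 with ¬ok, and reset at every k in [4,j-1].
  j=4: rhs holds (empty prefix). k = 0.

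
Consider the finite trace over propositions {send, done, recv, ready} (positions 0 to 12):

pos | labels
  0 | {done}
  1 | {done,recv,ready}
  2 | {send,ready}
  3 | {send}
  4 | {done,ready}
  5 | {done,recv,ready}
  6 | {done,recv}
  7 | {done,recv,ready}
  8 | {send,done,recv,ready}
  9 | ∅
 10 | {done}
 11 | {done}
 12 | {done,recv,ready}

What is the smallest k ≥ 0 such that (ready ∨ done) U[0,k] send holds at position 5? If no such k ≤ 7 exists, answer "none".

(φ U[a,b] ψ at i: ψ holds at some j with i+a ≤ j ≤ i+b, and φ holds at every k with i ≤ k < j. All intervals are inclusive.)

3

Need earliest j ≥ 5 with send, and (ready ∨ done) at every k in [5,j-1].
  j=5: rhs fails.
  j=6: rhs fails.
  j=7: rhs fails.
  j=8: rhs holds; lhs holds on [5,7]. k = 3.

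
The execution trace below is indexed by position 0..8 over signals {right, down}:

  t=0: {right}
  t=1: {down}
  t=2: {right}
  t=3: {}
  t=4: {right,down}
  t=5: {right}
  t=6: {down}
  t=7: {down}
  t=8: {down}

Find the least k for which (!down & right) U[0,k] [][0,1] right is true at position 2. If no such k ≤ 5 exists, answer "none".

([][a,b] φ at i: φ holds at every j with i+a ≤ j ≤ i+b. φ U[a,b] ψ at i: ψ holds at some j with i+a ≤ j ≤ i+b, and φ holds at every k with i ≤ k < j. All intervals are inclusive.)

none

Need earliest j ≥ 2 with [][0,1] right, and (!down & right) at every k in [2,j-1].
  j=2: rhs fails.
  j=3: rhs fails.
  j=4: rhs holds but lhs fails at k=3.
  j=5: rhs fails.
  j=6: rhs fails.
  j=7: rhs fails.
No witness within the range → none.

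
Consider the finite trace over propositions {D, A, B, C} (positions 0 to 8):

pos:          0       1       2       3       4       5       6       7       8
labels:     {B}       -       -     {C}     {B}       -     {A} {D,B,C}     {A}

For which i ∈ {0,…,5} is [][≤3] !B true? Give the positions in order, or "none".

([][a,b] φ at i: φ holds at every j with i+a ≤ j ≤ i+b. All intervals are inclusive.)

none

Evaluate at each i in [0,5]:
  i=0: ✗ (fails at j=0)
  i=1: ✗ (fails at j=4)
  i=2: ✗ (fails at j=4)
  i=3: ✗ (fails at j=4)
  i=4: ✗ (fails at j=4)
  i=5: ✗ (fails at j=7)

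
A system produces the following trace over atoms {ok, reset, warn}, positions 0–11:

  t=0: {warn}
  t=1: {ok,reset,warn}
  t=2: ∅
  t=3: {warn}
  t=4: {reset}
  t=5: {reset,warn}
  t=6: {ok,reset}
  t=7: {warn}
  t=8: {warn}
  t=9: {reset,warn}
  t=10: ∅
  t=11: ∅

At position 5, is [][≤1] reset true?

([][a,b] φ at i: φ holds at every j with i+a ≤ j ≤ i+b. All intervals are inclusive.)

Yes

Check reset at every j in [5,6]:
  j=5: true
  j=6: true
All positions satisfy it → formula holds.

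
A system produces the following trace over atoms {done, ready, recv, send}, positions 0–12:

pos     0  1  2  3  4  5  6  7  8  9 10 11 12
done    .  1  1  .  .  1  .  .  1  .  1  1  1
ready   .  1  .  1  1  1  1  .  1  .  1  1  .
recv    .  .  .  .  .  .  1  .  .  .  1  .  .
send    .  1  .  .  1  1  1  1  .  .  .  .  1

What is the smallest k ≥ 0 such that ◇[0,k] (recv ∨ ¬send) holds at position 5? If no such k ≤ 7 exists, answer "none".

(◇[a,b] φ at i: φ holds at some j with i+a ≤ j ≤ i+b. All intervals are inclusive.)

Scan j = 5,6,… for (recv ∨ ¬send):
  j=5: fails
  j=6: holds
First hit at j=6, so smallest k = 6-5 = 1.

1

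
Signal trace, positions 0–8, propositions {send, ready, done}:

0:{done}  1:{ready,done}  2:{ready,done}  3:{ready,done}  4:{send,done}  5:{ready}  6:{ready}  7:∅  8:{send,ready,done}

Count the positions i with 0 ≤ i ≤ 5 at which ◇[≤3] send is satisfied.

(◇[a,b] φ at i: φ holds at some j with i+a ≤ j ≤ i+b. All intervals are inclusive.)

5

Evaluate at each i in [0,5]:
  i=0: ✗ (none in [0,3])
  i=1: ✓ (witness j=4)
  i=2: ✓ (witness j=4)
  i=3: ✓ (witness j=4)
  i=4: ✓ (witness j=4)
  i=5: ✓ (witness j=8)
Positions where it holds: {1, 2, 3, 4, 5} → 5.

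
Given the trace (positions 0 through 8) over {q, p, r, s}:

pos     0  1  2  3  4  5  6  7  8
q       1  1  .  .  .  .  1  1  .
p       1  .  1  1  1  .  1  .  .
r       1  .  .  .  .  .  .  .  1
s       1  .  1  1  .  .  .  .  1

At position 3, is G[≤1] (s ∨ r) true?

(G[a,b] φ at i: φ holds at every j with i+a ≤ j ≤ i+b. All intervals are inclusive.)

False

Check (s ∨ r) at every j in [3,4]:
  j=3: true
  j=4: false
Fails at j=4 → formula fails.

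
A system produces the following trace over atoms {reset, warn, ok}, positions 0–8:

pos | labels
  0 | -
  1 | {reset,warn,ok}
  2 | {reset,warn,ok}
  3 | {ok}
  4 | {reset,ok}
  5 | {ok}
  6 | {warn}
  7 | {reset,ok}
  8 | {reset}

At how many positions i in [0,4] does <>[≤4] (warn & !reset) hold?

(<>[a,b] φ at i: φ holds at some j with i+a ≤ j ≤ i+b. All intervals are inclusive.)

3

Evaluate at each i in [0,4]:
  i=0: ✗ (none in [0,4])
  i=1: ✗ (none in [1,5])
  i=2: ✓ (witness j=6)
  i=3: ✓ (witness j=6)
  i=4: ✓ (witness j=6)
Positions where it holds: {2, 3, 4} → 3.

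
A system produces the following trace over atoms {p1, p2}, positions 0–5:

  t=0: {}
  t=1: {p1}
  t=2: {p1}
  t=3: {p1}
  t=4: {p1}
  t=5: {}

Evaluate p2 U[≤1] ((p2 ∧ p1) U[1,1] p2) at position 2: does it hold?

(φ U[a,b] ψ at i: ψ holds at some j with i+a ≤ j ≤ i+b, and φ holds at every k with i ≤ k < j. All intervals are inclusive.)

False

Need some j in [2,3] with ((p2 ∧ p1) U[1,1] p2), and p2 at every k in [2,j-1].
  j=2: ((p2 ∧ p1) U[1,1] p2) — fails.
  j=3: ((p2 ∧ p1) U[1,1] p2) — fails.
No j in the window works → until fails.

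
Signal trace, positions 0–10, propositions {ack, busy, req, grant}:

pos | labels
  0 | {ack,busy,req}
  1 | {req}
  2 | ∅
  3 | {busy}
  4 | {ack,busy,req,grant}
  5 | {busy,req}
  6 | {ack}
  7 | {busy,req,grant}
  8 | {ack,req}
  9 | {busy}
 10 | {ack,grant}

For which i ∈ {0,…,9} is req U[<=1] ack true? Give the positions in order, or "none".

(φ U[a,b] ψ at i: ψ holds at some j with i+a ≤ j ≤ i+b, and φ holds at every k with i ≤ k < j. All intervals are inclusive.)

0, 4, 5, 6, 7, 8

Evaluate at each i in [0,9]:
  i=0: ✓ (rhs at j=0)
  i=1: ✗ (no rhs in [1,2])
  i=2: ✗ (no rhs in [2,3])
  i=3: ✗ (lhs fails at k=3 before rhs at j=4)
  i=4: ✓ (rhs at j=4)
  i=5: ✓ (rhs at j=6; lhs holds on [5,5])
  i=6: ✓ (rhs at j=6)
  i=7: ✓ (rhs at j=8; lhs holds on [7,7])
  i=8: ✓ (rhs at j=8)
  i=9: ✗ (lhs fails at k=9 before rhs at j=10)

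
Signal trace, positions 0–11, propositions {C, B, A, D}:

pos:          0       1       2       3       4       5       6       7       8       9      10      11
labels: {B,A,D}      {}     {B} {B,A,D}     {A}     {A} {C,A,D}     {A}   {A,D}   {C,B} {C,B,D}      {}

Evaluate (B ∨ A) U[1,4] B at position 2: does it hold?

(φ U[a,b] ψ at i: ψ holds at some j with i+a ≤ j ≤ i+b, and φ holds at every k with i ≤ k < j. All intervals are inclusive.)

Holds

Need some j in [3,6] with B, and (B ∨ A) at every k in [2,j-1].
  j=3: B holds; (B ∨ A) holds at every k in [2,2] → satisfied.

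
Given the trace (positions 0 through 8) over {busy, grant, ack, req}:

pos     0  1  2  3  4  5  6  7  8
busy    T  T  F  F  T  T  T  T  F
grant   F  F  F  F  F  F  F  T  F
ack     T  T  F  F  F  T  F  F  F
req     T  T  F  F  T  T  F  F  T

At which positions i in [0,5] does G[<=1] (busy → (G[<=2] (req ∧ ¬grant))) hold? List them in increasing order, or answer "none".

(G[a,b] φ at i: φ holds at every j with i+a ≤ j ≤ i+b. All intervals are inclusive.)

Evaluate at each i in [0,5]:
  i=0: ✗ (fails at j=0)
  i=1: ✗ (fails at j=1)
  i=2: ✓ (all of [2,3])
  i=3: ✗ (fails at j=4)
  i=4: ✗ (fails at j=4)
  i=5: ✗ (fails at j=5)

2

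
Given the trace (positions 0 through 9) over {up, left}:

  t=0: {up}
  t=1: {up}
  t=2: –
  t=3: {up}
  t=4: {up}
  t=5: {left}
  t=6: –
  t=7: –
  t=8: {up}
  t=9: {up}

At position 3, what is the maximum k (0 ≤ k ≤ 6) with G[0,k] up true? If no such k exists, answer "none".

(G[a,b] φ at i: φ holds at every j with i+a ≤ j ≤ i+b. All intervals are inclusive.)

up must hold from j=3 onward; find where it first fails.
  j=3: holds
  j=4: holds
  j=5: fails
Holds on [3,4], so largest k = 1.

1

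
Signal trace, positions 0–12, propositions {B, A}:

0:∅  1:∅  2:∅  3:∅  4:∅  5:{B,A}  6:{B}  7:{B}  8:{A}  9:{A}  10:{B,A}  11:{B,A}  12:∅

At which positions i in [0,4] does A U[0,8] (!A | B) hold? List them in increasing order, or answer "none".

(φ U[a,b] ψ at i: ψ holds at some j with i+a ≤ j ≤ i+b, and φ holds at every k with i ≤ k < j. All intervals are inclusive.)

0, 1, 2, 3, 4

Evaluate at each i in [0,4]:
  i=0: ✓ (rhs at j=0)
  i=1: ✓ (rhs at j=1)
  i=2: ✓ (rhs at j=2)
  i=3: ✓ (rhs at j=3)
  i=4: ✓ (rhs at j=4)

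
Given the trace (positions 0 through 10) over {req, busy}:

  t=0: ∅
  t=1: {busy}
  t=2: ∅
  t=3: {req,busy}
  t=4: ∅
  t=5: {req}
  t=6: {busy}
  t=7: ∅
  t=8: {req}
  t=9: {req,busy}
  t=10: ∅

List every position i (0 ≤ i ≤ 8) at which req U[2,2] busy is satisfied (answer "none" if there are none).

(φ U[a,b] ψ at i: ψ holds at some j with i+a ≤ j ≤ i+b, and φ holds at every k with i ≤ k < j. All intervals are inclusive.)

Evaluate at each i in [0,8]:
  i=0: ✗ (no rhs in [2,2])
  i=1: ✗ (lhs fails at k=1 before rhs at j=3)
  i=2: ✗ (no rhs in [4,4])
  i=3: ✗ (no rhs in [5,5])
  i=4: ✗ (lhs fails at k=4 before rhs at j=6)
  i=5: ✗ (no rhs in [7,7])
  i=6: ✗ (no rhs in [8,8])
  i=7: ✗ (lhs fails at k=7 before rhs at j=9)
  i=8: ✗ (no rhs in [10,10])

none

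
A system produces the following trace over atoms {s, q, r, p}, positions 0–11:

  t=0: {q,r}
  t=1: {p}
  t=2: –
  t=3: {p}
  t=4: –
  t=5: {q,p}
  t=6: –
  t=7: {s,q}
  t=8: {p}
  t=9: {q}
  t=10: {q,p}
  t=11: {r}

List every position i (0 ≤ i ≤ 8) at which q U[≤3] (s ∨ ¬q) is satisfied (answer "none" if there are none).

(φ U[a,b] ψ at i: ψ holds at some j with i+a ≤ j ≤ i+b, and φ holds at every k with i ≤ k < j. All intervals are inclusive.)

0, 1, 2, 3, 4, 5, 6, 7, 8

Evaluate at each i in [0,8]:
  i=0: ✓ (rhs at j=1; lhs holds on [0,0])
  i=1: ✓ (rhs at j=1)
  i=2: ✓ (rhs at j=2)
  i=3: ✓ (rhs at j=3)
  i=4: ✓ (rhs at j=4)
  i=5: ✓ (rhs at j=6; lhs holds on [5,5])
  i=6: ✓ (rhs at j=6)
  i=7: ✓ (rhs at j=7)
  i=8: ✓ (rhs at j=8)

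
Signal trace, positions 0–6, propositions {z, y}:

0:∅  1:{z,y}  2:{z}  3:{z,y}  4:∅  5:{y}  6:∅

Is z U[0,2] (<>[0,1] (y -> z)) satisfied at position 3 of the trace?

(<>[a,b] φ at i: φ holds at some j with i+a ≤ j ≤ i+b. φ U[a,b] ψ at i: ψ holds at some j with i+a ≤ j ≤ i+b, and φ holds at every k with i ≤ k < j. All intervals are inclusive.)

Holds

Need some j in [3,5] with <>[0,1] (y -> z), and z at every k in [3,j-1].
  j=3: <>[0,1] (y -> z) holds; no prefix to check → satisfied.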